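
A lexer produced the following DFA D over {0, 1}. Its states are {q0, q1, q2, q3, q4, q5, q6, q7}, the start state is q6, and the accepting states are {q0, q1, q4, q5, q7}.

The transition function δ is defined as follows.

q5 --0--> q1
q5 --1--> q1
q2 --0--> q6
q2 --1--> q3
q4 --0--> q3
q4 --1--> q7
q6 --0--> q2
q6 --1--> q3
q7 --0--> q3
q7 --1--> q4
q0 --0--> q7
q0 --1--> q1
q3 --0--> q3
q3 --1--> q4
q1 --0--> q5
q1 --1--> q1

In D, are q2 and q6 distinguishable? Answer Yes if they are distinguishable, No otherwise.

Reachable states from the start: {q2,q3,q4,q6,q7}. Unreachable: {q0,q1,q5} — drop them.
Initial partition by acceptance: {q4,q7} | {q2,q3,q6}.
Refine {q2,q3,q6} on symbol 1: members go to different blocks, giving {q2,q6} and {q3}.
Stable partition: {q4,q7} | {q2,q6} | {q3} — 3 equivalence classes.
q2 and q6 lie in the same block of the stable partition, so they are equivalent — no string distinguishes them.

No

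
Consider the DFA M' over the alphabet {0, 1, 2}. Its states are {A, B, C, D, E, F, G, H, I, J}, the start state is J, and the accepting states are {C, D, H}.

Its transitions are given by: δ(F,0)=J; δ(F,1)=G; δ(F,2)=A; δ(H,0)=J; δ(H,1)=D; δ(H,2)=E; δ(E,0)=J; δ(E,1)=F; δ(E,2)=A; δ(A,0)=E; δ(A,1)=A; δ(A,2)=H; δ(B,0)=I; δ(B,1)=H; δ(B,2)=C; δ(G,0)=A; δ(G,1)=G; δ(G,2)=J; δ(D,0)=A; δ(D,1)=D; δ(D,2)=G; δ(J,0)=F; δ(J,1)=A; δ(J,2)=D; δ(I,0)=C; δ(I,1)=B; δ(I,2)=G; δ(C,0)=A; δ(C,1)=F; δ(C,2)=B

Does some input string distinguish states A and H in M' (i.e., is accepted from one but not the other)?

States {B,C,I} cannot be reached from the start state, so discard them.
Start with accepting vs non-accepting: {D,H} | {A,E,F,G,J}.
On input 2, block {A,E,F,G,J} splits into {E,F,G} and {A,J}.
No further refinement is possible. Final partition (3 blocks): {D,H} | {E,F,G} | {A,J}.
A and H end up in different blocks, so they are distinguishable. For instance, the string 'ε' is accepted from only H.

Yes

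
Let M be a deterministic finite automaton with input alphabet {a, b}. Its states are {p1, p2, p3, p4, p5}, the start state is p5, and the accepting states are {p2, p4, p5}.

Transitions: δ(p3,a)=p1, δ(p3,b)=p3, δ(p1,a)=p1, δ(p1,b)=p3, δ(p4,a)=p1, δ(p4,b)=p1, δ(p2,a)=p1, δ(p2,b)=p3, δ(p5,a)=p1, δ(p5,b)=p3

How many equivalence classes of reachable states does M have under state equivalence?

2

Reachable states from the start: {p1,p3,p5}. Unreachable: {p2,p4} — drop them.
P0 = {p5} | {p1,p3}.
No further refinement is possible. Final partition (2 blocks): {p5} | {p1,p3}.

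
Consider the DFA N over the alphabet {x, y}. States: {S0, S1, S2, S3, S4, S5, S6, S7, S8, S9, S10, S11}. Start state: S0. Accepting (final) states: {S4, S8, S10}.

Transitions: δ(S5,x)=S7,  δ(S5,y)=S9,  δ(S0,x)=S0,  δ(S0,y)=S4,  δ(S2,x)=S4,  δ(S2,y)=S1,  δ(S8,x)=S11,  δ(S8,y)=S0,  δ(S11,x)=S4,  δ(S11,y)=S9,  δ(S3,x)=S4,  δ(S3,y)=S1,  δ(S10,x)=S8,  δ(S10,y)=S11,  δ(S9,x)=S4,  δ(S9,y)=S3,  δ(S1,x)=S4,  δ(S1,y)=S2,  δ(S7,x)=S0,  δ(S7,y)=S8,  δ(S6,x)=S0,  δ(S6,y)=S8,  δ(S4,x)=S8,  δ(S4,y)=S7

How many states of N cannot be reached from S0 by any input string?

Starting at S0 and following transitions, the reachable set is {S0, S1, S2, S3, S4, S7, S8, S9, S11}. That leaves S5, S6, S10 unreachable — 3 in total.

3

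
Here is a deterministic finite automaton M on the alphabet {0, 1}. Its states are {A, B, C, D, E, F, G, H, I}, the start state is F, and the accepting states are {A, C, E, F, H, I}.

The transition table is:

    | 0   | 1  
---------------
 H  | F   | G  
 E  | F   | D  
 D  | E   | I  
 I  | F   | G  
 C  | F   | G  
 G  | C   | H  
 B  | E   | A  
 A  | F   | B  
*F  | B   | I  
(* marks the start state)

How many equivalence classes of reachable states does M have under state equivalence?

All states are reachable from the start state.
Initial partition by acceptance: {A,C,E,F,H,I} | {B,D,G}.
Split {A,C,E,F,H,I} by δ(·,0) → {A,C,E,H,I} and {F}.
No further refinement is possible. Final partition (3 blocks): {A,C,E,H,I} | {B,D,G} | {F}.

3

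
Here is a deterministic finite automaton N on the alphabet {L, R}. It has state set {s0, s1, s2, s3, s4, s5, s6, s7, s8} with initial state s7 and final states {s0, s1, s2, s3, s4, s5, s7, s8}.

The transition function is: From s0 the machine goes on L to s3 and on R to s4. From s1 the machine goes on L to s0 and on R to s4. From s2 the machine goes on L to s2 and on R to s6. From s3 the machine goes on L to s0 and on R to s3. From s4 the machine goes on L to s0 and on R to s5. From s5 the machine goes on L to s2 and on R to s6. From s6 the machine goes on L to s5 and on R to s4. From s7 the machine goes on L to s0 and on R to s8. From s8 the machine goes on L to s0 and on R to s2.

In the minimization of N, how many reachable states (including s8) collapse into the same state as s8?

First remove the unreachable states {s1}; 8 states remain.
Start with accepting vs non-accepting: {s0,s2,s3,s4,s5,s7,s8} | {s6}.
Split {s0,s2,s3,s4,s5,s7,s8} by δ(·,R) → {s0,s3,s4,s7,s8} and {s2,s5}.
On input R, block {s0,s3,s4,s7,s8} splits into {s0,s3,s7} and {s4,s8}.
Split {s0,s3,s7} by δ(·,R) → {s0,s7} and {s3}.
On input L, block {s0,s7} splits into {s0} and {s7}.
Stable partition: {s0} | {s6} | {s2,s5} | {s4,s8} | {s3} | {s7} — 6 equivalence classes.
State s8 belongs to the block {s4,s8}, which has 2 states.

2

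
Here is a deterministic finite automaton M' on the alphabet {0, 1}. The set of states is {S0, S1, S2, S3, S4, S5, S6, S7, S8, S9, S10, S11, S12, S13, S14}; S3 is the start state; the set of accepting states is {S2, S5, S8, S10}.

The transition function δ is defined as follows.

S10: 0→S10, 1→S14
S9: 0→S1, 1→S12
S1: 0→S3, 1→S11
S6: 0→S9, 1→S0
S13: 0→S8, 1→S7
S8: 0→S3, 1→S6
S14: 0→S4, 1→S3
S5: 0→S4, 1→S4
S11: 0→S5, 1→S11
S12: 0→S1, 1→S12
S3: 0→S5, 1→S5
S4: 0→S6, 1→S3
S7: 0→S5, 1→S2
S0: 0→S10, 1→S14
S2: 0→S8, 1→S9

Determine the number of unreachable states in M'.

4

BFS from S3 reaches {S0, S1, S3, S4, S5, S6, S9, S10, S11, S12, S14}; the 4 state(s) S2, S7, S8, S13 are never visited.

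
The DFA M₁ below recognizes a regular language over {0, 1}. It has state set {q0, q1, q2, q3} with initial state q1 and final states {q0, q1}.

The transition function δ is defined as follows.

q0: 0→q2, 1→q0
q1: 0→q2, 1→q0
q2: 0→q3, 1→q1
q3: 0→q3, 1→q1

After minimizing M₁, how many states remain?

2

All states are reachable from the start state.
Start with accepting vs non-accepting: {q0,q1} | {q2,q3}.
Stable partition: {q0,q1} | {q2,q3} — 2 equivalence classes.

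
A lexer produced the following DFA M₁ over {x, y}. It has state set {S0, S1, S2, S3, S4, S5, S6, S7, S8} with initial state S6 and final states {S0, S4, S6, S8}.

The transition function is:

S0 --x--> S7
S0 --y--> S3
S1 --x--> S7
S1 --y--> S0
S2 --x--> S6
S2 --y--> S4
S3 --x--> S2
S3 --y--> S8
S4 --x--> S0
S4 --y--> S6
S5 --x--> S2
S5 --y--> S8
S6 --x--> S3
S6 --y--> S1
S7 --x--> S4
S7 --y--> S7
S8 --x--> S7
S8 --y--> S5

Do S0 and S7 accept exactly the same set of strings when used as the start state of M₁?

No

P0 = {S0,S4,S6,S8} | {S1,S2,S3,S5,S7}.
Refine {S0,S4,S6,S8} on symbol x: members go to different blocks, giving {S0,S6,S8} and {S4}.
On input x, block {S1,S2,S3,S5,S7} splits into {S1,S3,S5} and {S2} and {S7}.
Refine {S0,S6,S8} on symbol x: members go to different blocks, giving {S0,S8} and {S6}.
Split {S1,S3,S5} by δ(·,x) → {S3,S5} and {S1}.
No further refinement is possible. Final partition (7 blocks): {S0,S8} | {S3,S5} | {S4} | {S2} | {S7} | {S6} | {S1}.
S0 and S7 end up in different blocks, so they are distinguishable. For instance, the string 'ε' is accepted from only S0.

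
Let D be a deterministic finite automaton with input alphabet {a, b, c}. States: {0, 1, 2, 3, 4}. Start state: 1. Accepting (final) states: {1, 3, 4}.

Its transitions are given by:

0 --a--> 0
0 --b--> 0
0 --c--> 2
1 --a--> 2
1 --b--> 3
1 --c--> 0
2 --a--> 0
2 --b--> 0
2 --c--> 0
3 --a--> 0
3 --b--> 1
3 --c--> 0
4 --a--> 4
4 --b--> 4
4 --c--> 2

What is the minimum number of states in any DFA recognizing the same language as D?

First remove the unreachable states {4}; 4 states remain.
P0 = {1,3} | {0,2}.
Stable partition: {1,3} | {0,2} — 2 equivalence classes.

2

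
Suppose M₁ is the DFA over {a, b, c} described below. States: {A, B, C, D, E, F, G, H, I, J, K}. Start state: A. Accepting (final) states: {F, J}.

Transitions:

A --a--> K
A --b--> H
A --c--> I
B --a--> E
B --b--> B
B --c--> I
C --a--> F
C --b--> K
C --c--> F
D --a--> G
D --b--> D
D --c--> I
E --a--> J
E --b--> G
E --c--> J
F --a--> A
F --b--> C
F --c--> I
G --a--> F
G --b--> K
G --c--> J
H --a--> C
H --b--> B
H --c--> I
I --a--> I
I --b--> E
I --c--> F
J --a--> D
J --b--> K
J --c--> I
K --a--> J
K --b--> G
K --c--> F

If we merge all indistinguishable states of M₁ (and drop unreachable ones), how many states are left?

All states are reachable from the start state.
Initial partition by acceptance: {F,J} | {A,B,C,D,E,G,H,I,K}.
Refine {A,B,C,D,E,G,H,I,K} on symbol a: members go to different blocks, giving {A,B,D,H,I} and {C,E,G,K}.
On input a, block {A,B,D,H,I} splits into {A,B,D,H} and {I}.
No further refinement is possible. Final partition (4 blocks): {F,J} | {A,B,D,H} | {C,E,G,K} | {I}.

4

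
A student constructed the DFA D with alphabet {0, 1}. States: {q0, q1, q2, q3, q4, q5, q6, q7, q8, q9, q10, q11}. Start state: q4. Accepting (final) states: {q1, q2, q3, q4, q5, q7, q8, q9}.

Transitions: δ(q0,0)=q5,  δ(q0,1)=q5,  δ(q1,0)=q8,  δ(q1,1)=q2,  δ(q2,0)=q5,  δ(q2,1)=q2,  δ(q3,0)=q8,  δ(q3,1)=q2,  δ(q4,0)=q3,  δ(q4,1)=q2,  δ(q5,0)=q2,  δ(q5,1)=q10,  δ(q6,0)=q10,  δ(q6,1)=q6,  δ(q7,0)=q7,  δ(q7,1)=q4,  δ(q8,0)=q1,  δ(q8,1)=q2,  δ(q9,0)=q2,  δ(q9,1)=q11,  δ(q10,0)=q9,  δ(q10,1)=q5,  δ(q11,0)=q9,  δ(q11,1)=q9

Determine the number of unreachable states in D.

3

BFS from q4 reaches {q1, q2, q3, q4, q5, q8, q9, q10, q11}; the 3 state(s) q0, q6, q7 are never visited.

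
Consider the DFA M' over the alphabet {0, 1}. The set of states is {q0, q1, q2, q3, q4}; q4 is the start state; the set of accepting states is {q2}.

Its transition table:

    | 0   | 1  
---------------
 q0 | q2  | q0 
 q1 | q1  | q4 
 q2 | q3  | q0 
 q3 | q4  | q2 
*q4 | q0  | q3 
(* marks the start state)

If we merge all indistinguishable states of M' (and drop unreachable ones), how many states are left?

States {q1} cannot be reached from the start state, so discard them.
P0 = {q2} | {q0,q3,q4}.
Refine {q0,q3,q4} on symbol 0: members go to different blocks, giving {q3,q4} and {q0}.
On input 0, block {q3,q4} splits into {q3} and {q4}.
No further refinement is possible. Final partition (4 blocks): {q2} | {q3} | {q0} | {q4}.

4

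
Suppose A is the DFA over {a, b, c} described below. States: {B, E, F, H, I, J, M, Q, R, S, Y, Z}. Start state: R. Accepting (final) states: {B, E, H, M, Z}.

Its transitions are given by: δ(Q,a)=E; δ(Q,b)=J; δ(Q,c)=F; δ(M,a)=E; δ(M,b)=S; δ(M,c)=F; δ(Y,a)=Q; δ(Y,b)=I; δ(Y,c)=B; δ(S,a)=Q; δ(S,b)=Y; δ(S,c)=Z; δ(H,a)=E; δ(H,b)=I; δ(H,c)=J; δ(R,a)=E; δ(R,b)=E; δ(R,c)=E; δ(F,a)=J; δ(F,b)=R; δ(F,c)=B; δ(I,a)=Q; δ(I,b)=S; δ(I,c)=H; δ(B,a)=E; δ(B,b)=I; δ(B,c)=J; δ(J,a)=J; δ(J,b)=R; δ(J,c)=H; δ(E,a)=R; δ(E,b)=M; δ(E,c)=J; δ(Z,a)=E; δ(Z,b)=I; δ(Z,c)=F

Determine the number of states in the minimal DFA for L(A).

P0 = {B,E,H,M,Z} | {F,I,J,Q,R,S,Y}.
On input a, block {B,E,H,M,Z} splits into {B,H,M,Z} and {E}.
Refine {F,I,J,Q,R,S,Y} on symbol a: members go to different blocks, giving {F,I,J,S,Y} and {Q,R}.
Split {F,I,J,S,Y} by δ(·,a) → {I,S,Y} and {F,J}.
Split {Q,R} by δ(·,b) → {R} and {Q}.
The partition is now stable with 6 blocks: {B,H,M,Z} | {I,S,Y} | {E} | {R} | {F,J} | {Q}.

6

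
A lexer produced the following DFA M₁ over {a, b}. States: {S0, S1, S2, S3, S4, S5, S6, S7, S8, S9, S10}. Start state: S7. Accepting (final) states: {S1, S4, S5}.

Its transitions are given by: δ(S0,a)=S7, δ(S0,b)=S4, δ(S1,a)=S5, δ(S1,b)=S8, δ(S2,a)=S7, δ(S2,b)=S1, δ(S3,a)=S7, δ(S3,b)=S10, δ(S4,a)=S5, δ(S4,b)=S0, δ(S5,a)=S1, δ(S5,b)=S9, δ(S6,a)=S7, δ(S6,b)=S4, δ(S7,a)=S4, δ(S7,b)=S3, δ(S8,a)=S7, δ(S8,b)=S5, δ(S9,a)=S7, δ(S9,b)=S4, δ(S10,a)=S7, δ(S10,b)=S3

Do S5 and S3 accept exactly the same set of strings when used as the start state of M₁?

States {S2,S6} cannot be reached from the start state, so discard them.
Initial partition by acceptance: {S1,S4,S5} | {S0,S3,S7,S8,S9,S10}.
Split {S0,S3,S7,S8,S9,S10} by δ(·,a) → {S0,S3,S8,S9,S10} and {S7}.
Split {S0,S3,S8,S9,S10} by δ(·,b) → {S0,S8,S9} and {S3,S10}.
No further refinement is possible. Final partition (4 blocks): {S1,S4,S5} | {S0,S8,S9} | {S7} | {S3,S10}.
S5 and S3 end up in different blocks, so they are distinguishable. For instance, the string 'ε' is accepted from only S5.

No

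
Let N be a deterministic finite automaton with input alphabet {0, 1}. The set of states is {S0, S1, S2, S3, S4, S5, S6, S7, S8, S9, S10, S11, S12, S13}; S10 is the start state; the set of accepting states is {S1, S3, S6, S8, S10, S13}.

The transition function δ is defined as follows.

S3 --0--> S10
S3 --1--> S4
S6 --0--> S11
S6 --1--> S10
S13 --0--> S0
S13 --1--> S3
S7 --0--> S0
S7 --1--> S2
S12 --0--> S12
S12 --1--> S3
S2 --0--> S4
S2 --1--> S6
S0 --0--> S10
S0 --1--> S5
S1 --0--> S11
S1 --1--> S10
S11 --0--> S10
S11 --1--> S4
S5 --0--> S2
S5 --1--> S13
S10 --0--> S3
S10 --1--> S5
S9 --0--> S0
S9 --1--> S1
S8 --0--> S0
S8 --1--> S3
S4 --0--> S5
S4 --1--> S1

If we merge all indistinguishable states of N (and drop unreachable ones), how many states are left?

4

First remove the unreachable states {S7,S8,S9,S12}; 10 states remain.
P0 = {S1,S3,S6,S10,S13} | {S0,S2,S4,S5,S11}.
On input 0, block {S1,S3,S6,S10,S13} splits into {S1,S6,S13} and {S3,S10}.
Split {S0,S2,S4,S5,S11} by δ(·,0) → {S2,S4,S5} and {S0,S11}.
No further refinement is possible. Final partition (4 blocks): {S1,S6,S13} | {S2,S4,S5} | {S3,S10} | {S0,S11}.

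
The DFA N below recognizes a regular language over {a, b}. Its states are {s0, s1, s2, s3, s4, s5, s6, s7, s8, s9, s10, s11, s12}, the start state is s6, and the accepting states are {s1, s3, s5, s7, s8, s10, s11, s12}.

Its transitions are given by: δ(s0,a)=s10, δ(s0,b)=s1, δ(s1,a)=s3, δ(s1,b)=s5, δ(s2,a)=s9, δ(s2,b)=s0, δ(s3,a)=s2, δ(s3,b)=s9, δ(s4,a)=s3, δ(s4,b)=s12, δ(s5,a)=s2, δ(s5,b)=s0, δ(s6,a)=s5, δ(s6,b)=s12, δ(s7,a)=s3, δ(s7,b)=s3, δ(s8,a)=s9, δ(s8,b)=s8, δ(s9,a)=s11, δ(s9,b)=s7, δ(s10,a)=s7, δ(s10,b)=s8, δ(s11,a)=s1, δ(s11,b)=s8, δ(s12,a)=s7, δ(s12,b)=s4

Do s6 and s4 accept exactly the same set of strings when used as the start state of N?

Yes

Every state is reachable, so we keep all 13.
Start with accepting vs non-accepting: {s1,s3,s5,s7,s8,s10,s11,s12} | {s0,s2,s4,s6,s9}.
Split {s1,s3,s5,s7,s8,s10,s11,s12} by δ(·,a) → {s1,s7,s10,s11,s12} and {s3,s5,s8}.
On input a, block {s1,s7,s10,s11,s12} splits into {s10,s11,s12} and {s1,s7}.
Split {s10,s11,s12} by δ(·,b) → {s10,s11} and {s12}.
On input a, block {s0,s2,s4,s6,s9} splits into {s0,s9} and {s4,s6} and {s2}.
On input a, block {s3,s5,s8} splits into {s3,s5} and {s8}.
Stable partition: {s10,s11} | {s0,s9} | {s3,s5} | {s1,s7} | {s12} | {s4,s6} | {s2} | {s8} — 8 equivalence classes.
s6 and s4 lie in the same block of the stable partition, so they are equivalent — no string distinguishes them.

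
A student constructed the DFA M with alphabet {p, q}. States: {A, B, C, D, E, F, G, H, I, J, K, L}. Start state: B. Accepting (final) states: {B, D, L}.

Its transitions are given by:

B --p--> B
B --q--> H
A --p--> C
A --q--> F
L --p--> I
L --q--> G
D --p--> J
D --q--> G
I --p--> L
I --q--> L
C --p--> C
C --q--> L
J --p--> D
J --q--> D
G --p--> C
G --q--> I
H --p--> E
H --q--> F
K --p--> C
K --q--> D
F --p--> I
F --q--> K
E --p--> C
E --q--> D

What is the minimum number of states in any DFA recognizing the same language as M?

7

States {A} cannot be reached from the start state, so discard them.
Initial partition by acceptance: {B,D,L} | {C,E,F,G,H,I,J,K}.
Refine {B,D,L} on symbol p: members go to different blocks, giving {D,L} and {B}.
Refine {C,E,F,G,H,I,J,K} on symbol p: members go to different blocks, giving {C,E,F,G,H,K} and {I,J}.
On input p, block {C,E,F,G,H,K} splits into {C,E,G,H,K} and {F}.
Refine {C,E,G,H,K} on symbol q: members go to different blocks, giving {C,E,K} and {G} and {H}.
The partition is now stable with 7 blocks: {D,L} | {C,E,K} | {B} | {I,J} | {F} | {G} | {H}.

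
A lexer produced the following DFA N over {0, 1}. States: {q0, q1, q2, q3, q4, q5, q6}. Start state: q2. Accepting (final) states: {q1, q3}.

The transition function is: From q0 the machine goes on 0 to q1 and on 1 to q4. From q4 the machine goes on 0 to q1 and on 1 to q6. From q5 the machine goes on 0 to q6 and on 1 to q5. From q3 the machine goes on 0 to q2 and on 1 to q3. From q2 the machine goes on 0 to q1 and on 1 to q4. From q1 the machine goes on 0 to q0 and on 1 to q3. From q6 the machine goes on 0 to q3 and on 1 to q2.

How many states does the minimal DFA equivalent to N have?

2

States {q5} cannot be reached from the start state, so discard them.
Initial partition by acceptance: {q1,q3} | {q0,q2,q4,q6}.
No further refinement is possible. Final partition (2 blocks): {q1,q3} | {q0,q2,q4,q6}.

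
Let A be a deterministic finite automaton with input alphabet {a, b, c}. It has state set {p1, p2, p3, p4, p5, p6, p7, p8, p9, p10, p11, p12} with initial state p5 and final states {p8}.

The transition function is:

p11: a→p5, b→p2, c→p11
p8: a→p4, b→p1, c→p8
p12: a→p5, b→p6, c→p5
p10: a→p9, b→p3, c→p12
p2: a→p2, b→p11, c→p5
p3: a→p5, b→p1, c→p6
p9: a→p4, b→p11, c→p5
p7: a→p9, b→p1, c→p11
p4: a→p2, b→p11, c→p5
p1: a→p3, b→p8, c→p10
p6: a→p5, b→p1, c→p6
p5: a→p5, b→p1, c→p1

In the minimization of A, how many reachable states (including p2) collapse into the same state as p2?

3

First remove the unreachable states {p7}; 11 states remain.
Start with accepting vs non-accepting: {p8} | {p1,p2,p3,p4,p5,p6,p9,p10,p11,p12}.
Split {p1,p2,p3,p4,p5,p6,p9,p10,p11,p12} by δ(·,b) → {p2,p3,p4,p5,p6,p9,p10,p11,p12} and {p1}.
On input b, block {p2,p3,p4,p5,p6,p9,p10,p11,p12} splits into {p2,p4,p9,p10,p11,p12} and {p3,p5,p6}.
On input a, block {p2,p4,p9,p10,p11,p12} splits into {p2,p4,p9,p10} and {p11,p12}.
On input b, block {p2,p4,p9,p10} splits into {p2,p4,p9} and {p10}.
Split {p3,p5,p6} by δ(·,c) → {p3,p6} and {p5}.
On input b, block {p11,p12} splits into {p11} and {p12}.
Stable partition: {p8} | {p2,p4,p9} | {p1} | {p3,p6} | {p11} | {p10} | {p5} | {p12} — 8 equivalence classes.
The equivalence class containing p2 is {p2,p4,p9}, of size 3.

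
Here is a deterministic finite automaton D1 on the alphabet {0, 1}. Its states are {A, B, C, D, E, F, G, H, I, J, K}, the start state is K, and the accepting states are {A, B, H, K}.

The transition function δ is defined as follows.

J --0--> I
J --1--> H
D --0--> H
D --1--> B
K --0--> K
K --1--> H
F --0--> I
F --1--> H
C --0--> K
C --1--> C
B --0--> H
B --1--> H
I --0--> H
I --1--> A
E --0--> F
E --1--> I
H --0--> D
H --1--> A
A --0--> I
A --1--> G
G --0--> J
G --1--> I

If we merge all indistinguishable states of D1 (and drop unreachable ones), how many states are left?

Reachable states from the start: {A,B,D,G,H,I,J,K}. Unreachable: {C,E,F} — drop them.
P0 = {A,B,H,K} | {D,G,I,J}.
Refine {A,B,H,K} on symbol 0: members go to different blocks, giving {A,H} and {B,K}.
Split {A,H} by δ(·,1) → {A} and {H}.
Split {D,G,I,J} by δ(·,0) → {D,I} and {G,J}.
Refine {D,I} on symbol 1: members go to different blocks, giving {D} and {I}.
Split {B,K} by δ(·,0) → {B} and {K}.
Refine {G,J} on symbol 0: members go to different blocks, giving {G} and {J}.
Stable partition: {A} | {D} | {B} | {H} | {G} | {I} | {K} | {J} — 8 equivalence classes.

8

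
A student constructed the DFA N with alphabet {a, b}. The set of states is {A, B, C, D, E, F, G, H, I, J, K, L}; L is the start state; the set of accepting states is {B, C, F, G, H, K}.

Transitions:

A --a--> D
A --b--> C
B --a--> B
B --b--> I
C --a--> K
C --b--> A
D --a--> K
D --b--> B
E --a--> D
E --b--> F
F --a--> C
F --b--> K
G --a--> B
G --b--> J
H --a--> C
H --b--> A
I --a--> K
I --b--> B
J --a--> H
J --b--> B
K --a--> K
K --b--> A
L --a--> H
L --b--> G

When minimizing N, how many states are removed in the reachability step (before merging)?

2

BFS from L reaches {A, B, C, D, G, H, I, J, K, L}; the 2 state(s) E, F are never visited.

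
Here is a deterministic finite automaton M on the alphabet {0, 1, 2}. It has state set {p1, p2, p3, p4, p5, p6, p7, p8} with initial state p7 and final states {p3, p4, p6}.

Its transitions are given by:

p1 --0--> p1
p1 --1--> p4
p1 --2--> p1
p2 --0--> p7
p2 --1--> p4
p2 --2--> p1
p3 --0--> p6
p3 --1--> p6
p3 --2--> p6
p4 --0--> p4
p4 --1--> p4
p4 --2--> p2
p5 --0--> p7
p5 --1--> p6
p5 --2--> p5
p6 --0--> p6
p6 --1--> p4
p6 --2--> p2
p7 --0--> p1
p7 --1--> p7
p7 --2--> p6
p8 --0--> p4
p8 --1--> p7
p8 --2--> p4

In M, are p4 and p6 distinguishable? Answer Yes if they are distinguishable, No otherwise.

No

First remove the unreachable states {p3,p5,p8}; 5 states remain.
Initial partition by acceptance: {p4,p6} | {p1,p2,p7}.
Refine {p1,p2,p7} on symbol 1: members go to different blocks, giving {p1,p2} and {p7}.
Refine {p1,p2} on symbol 0: members go to different blocks, giving {p1} and {p2}.
The partition is now stable with 4 blocks: {p4,p6} | {p1} | {p7} | {p2}.
p4 and p6 lie in the same block of the stable partition, so they are equivalent — no string distinguishes them.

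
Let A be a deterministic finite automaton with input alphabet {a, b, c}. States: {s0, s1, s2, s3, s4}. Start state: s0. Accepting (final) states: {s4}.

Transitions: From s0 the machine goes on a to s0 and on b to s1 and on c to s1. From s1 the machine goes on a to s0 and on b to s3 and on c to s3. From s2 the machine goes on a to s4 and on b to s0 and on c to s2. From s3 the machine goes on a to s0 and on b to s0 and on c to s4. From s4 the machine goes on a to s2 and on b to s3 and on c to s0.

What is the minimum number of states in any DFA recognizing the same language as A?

5

P0 = {s4} | {s0,s1,s2,s3}.
Refine {s0,s1,s2,s3} on symbol a: members go to different blocks, giving {s0,s1,s3} and {s2}.
On input c, block {s0,s1,s3} splits into {s0,s1} and {s3}.
Split {s0,s1} by δ(·,b) → {s0} and {s1}.
Stable partition: {s4} | {s0} | {s2} | {s3} | {s1} — 5 equivalence classes.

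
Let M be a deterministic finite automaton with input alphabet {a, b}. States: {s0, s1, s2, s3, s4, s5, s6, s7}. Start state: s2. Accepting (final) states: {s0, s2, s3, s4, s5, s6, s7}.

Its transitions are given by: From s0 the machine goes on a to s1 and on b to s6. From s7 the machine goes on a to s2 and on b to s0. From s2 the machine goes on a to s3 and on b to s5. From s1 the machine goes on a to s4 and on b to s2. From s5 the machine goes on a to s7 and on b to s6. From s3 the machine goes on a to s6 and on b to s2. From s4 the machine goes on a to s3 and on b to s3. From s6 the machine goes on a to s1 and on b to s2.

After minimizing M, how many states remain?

Every state is reachable, so we keep all 8.
P0 = {s0,s2,s3,s4,s5,s6,s7} | {s1}.
Refine {s0,s2,s3,s4,s5,s6,s7} on symbol a: members go to different blocks, giving {s2,s3,s4,s5,s7} and {s0,s6}.
Refine {s2,s3,s4,s5,s7} on symbol a: members go to different blocks, giving {s2,s4,s5,s7} and {s3}.
On input a, block {s2,s4,s5,s7} splits into {s2,s4} and {s5,s7}.
Refine {s2,s4} on symbol b: members go to different blocks, giving {s2} and {s4}.
On input b, block {s0,s6} splits into {s0} and {s6}.
On input a, block {s5,s7} splits into {s5} and {s7}.
No further refinement is possible. Final partition (8 blocks): {s2} | {s1} | {s0} | {s3} | {s5} | {s4} | {s6} | {s7}.

8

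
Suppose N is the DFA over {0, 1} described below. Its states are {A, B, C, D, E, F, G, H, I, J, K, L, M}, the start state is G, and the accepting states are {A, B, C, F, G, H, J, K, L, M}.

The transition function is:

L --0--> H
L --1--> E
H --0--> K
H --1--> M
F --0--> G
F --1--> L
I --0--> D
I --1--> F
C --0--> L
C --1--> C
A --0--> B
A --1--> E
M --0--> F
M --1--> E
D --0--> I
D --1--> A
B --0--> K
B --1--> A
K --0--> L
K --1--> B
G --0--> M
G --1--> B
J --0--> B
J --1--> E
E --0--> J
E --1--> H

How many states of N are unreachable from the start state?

3

Starting at G and following transitions, the reachable set is {A, B, E, F, G, H, J, K, L, M}. That leaves C, D, I unreachable — 3 in total.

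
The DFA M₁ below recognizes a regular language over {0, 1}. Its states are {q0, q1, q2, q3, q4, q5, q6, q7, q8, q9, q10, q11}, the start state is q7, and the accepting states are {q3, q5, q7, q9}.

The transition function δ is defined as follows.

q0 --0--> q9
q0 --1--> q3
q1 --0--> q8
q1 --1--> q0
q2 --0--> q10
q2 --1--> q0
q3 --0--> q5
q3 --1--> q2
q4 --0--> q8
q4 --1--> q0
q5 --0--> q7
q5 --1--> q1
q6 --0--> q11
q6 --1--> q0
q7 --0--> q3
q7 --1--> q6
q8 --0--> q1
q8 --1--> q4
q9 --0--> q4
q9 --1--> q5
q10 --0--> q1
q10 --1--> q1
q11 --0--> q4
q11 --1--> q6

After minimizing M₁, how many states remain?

5

Initial partition by acceptance: {q3,q5,q7,q9} | {q0,q1,q2,q4,q6,q8,q10,q11}.
Refine {q3,q5,q7,q9} on symbol 0: members go to different blocks, giving {q3,q5,q7} and {q9}.
Refine {q0,q1,q2,q4,q6,q8,q10,q11} on symbol 0: members go to different blocks, giving {q1,q2,q4,q6,q8,q10,q11} and {q0}.
On input 1, block {q1,q2,q4,q6,q8,q10,q11} splits into {q1,q2,q4,q6} and {q8,q10,q11}.
The partition is now stable with 5 blocks: {q3,q5,q7} | {q1,q2,q4,q6} | {q9} | {q0} | {q8,q10,q11}.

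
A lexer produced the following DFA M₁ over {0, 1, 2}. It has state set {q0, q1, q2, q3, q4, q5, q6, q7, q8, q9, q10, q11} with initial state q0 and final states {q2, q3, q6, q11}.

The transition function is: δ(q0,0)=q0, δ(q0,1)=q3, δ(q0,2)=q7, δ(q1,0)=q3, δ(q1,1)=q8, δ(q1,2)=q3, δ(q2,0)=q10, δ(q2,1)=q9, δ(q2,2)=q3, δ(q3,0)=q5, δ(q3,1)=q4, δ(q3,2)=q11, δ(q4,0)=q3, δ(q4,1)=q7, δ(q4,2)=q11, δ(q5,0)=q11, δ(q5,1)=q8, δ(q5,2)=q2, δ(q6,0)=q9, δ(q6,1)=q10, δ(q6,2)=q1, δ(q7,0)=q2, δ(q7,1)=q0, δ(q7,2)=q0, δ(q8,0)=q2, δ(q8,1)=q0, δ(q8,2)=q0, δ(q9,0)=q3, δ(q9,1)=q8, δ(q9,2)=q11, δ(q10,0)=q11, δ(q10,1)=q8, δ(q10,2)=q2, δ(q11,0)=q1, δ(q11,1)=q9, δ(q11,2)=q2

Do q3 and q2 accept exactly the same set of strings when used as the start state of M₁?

States {q6} cannot be reached from the start state, so discard them.
P0 = {q2,q3,q11} | {q0,q1,q4,q5,q7,q8,q9,q10}.
Refine {q0,q1,q4,q5,q7,q8,q9,q10} on symbol 0: members go to different blocks, giving {q1,q4,q5,q7,q8,q9,q10} and {q0}.
Refine {q1,q4,q5,q7,q8,q9,q10} on symbol 1: members go to different blocks, giving {q1,q4,q5,q9,q10} and {q7,q8}.
Stable partition: {q2,q3,q11} | {q1,q4,q5,q9,q10} | {q0} | {q7,q8} — 4 equivalence classes.
q3 and q2 lie in the same block of the stable partition, so they are equivalent — no string distinguishes them.

Yes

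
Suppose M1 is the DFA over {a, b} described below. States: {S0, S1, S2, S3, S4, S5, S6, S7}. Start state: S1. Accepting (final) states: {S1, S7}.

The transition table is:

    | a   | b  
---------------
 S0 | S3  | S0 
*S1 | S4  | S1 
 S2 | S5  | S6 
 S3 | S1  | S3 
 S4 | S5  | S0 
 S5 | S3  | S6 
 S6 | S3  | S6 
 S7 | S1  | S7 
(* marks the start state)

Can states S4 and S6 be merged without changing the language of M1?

No

Reachable states from the start: {S0,S1,S3,S4,S5,S6}. Unreachable: {S2,S7} — drop them.
Start with accepting vs non-accepting: {S1} | {S0,S3,S4,S5,S6}.
Refine {S0,S3,S4,S5,S6} on symbol a: members go to different blocks, giving {S0,S4,S5,S6} and {S3}.
On input a, block {S0,S4,S5,S6} splits into {S0,S5,S6} and {S4}.
Stable partition: {S1} | {S0,S5,S6} | {S3} | {S4} — 4 equivalence classes.
S4 and S6 end up in different blocks, so they are distinguishable. For instance, the string 'aa' is accepted from only S6.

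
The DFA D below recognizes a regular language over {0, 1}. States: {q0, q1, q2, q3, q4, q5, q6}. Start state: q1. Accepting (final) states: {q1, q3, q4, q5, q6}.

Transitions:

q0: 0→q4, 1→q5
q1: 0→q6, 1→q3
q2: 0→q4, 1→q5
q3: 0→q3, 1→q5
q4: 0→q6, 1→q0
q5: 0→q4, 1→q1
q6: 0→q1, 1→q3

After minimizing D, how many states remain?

5

Reachable states from the start: {q0,q1,q3,q4,q5,q6}. Unreachable: {q2} — drop them.
P0 = {q1,q3,q4,q5,q6} | {q0}.
On input 1, block {q1,q3,q4,q5,q6} splits into {q1,q3,q5,q6} and {q4}.
On input 0, block {q1,q3,q5,q6} splits into {q1,q3,q6} and {q5}.
Split {q1,q3,q6} by δ(·,1) → {q1,q6} and {q3}.
Stable partition: {q1,q6} | {q0} | {q4} | {q5} | {q3} — 5 equivalence classes.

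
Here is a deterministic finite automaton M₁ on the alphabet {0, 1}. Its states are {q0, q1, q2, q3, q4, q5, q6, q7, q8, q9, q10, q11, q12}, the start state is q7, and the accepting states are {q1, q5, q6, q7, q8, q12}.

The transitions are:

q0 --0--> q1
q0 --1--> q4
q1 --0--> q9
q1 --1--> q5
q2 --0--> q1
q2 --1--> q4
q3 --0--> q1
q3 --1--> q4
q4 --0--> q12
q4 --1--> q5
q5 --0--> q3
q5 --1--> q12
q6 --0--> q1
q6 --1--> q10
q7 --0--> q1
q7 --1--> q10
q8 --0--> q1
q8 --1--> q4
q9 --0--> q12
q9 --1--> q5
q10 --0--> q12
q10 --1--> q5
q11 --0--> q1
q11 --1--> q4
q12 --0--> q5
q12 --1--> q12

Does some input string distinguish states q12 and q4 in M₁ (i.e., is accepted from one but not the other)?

States {q0,q2,q6,q8,q11} cannot be reached from the start state, so discard them.
Initial partition by acceptance: {q1,q5,q7,q12} | {q3,q4,q9,q10}.
On input 0, block {q1,q5,q7,q12} splits into {q1,q5} and {q7,q12}.
On input 1, block {q1,q5} splits into {q1} and {q5}.
Split {q3,q4,q9,q10} by δ(·,0) → {q4,q9,q10} and {q3}.
On input 0, block {q7,q12} splits into {q7} and {q12}.
Stable partition: {q1} | {q4,q9,q10} | {q7} | {q5} | {q3} | {q12} — 6 equivalence classes.
q12 and q4 end up in different blocks, so they are distinguishable. For instance, the string 'ε' is accepted from only q12.

Yes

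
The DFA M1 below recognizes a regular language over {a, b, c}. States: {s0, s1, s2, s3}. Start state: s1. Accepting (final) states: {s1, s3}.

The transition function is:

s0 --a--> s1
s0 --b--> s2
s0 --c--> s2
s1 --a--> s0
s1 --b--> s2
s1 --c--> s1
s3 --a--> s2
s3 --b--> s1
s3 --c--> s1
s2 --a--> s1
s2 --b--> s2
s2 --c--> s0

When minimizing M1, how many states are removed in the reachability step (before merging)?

No path from s1 leads to s3; the other 3 states are all reachable.

1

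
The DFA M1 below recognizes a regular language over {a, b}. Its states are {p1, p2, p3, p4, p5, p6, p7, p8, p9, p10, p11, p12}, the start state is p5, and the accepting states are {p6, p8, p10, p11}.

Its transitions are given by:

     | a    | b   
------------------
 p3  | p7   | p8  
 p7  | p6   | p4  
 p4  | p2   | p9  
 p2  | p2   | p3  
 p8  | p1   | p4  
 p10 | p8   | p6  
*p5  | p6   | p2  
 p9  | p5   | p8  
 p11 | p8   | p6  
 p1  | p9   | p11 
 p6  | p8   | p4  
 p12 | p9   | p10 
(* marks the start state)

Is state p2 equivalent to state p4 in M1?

Yes

States {p10,p12} cannot be reached from the start state, so discard them.
Start with accepting vs non-accepting: {p6,p8,p11} | {p1,p2,p3,p4,p5,p7,p9}.
On input a, block {p6,p8,p11} splits into {p6,p11} and {p8}.
Split {p6,p11} by δ(·,b) → {p6} and {p11}.
Split {p1,p2,p3,p4,p5,p7,p9} by δ(·,a) → {p1,p2,p3,p4,p9} and {p5,p7}.
Split {p1,p2,p3,p4,p9} by δ(·,a) → {p1,p2,p4} and {p3,p9}.
Refine {p1,p2,p4} on symbol a: members go to different blocks, giving {p2,p4} and {p1}.
No further refinement is possible. Final partition (7 blocks): {p6} | {p2,p4} | {p8} | {p11} | {p5,p7} | {p3,p9} | {p1}.
p2 and p4 lie in the same block of the stable partition, so they are equivalent — no string distinguishes them.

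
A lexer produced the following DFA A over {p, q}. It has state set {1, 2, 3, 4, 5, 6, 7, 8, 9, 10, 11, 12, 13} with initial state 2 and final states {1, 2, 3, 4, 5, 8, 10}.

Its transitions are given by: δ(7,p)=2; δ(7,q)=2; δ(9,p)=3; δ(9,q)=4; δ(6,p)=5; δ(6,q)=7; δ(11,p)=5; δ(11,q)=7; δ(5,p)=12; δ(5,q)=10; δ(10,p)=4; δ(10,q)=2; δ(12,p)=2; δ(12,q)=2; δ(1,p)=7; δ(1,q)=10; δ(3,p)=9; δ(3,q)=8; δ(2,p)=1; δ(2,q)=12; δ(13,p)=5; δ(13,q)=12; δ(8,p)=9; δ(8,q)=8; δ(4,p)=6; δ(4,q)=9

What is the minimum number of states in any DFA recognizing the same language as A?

States {11,13} cannot be reached from the start state, so discard them.
P0 = {1,2,3,4,5,8,10} | {6,7,9,12}.
On input p, block {1,2,3,4,5,8,10} splits into {1,3,4,5,8} and {2,10}.
Split {1,3,4,5,8} by δ(·,q) → {1,5} and {3,8} and {4}.
Split {6,7,9,12} by δ(·,p) → {7,12} and {6} and {9}.
Split {2,10} by δ(·,p) → {2} and {10}.
Stable partition: {1,5} | {7,12} | {2} | {3,8} | {4} | {6} | {9} | {10} — 8 equivalence classes.

8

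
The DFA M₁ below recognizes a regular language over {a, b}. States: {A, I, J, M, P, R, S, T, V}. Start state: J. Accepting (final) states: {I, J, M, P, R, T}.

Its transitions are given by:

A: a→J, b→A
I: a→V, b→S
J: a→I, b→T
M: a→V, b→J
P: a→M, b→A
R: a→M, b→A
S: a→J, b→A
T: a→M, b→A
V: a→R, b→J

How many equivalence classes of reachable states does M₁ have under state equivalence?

6

States {P} cannot be reached from the start state, so discard them.
Initial partition by acceptance: {I,J,M,R,T} | {A,S,V}.
Split {I,J,M,R,T} by δ(·,a) → {J,R,T} and {I,M}.
Split {J,R,T} by δ(·,b) → {R,T} and {J}.
On input a, block {A,S,V} splits into {A,S} and {V}.
Refine {I,M} on symbol b: members go to different blocks, giving {M} and {I}.
Stable partition: {R,T} | {A,S} | {M} | {J} | {V} | {I} — 6 equivalence classes.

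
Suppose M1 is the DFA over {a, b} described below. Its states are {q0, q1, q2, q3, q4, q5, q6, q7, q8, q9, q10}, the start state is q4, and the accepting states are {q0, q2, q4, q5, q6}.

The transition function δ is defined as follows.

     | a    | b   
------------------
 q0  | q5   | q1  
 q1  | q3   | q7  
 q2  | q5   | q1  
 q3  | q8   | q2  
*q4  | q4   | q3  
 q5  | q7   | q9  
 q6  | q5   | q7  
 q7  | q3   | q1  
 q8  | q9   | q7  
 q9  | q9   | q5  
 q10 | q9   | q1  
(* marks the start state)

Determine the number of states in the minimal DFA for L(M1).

7

States {q0,q6,q10} cannot be reached from the start state, so discard them.
Initial partition by acceptance: {q2,q4,q5} | {q1,q3,q7,q8,q9}.
Refine {q2,q4,q5} on symbol a: members go to different blocks, giving {q2,q4} and {q5}.
Split {q2,q4} by δ(·,a) → {q2} and {q4}.
Refine {q1,q3,q7,q8,q9} on symbol b: members go to different blocks, giving {q1,q7,q8} and {q3} and {q9}.
Split {q1,q7,q8} by δ(·,a) → {q1,q7} and {q8}.
The partition is now stable with 7 blocks: {q2} | {q1,q7} | {q5} | {q4} | {q3} | {q9} | {q8}.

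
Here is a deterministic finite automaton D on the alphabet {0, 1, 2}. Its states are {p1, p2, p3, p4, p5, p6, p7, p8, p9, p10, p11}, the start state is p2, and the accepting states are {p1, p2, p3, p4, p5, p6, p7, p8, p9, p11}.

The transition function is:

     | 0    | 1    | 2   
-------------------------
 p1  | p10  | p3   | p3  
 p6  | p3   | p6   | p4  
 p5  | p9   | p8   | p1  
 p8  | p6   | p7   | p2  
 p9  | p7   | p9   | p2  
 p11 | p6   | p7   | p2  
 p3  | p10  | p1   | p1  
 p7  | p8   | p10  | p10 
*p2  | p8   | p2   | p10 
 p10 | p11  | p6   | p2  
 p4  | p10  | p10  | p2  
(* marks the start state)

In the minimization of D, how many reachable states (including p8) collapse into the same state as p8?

First remove the unreachable states {p5,p9}; 9 states remain.
P0 = {p1,p2,p3,p4,p6,p7,p8,p11} | {p10}.
On input 0, block {p1,p2,p3,p4,p6,p7,p8,p11} splits into {p2,p6,p7,p8,p11} and {p1,p3,p4}.
Refine {p2,p6,p7,p8,p11} on symbol 0: members go to different blocks, giving {p2,p7,p8,p11} and {p6}.
On input 0, block {p2,p7,p8,p11} splits into {p2,p7} and {p8,p11}.
Refine {p2,p7} on symbol 1: members go to different blocks, giving {p2} and {p7}.
On input 1, block {p1,p3,p4} splits into {p1,p3} and {p4}.
The partition is now stable with 7 blocks: {p2} | {p10} | {p1,p3} | {p6} | {p8,p11} | {p7} | {p4}.
State p8 belongs to the block {p8,p11}, which has 2 states.

2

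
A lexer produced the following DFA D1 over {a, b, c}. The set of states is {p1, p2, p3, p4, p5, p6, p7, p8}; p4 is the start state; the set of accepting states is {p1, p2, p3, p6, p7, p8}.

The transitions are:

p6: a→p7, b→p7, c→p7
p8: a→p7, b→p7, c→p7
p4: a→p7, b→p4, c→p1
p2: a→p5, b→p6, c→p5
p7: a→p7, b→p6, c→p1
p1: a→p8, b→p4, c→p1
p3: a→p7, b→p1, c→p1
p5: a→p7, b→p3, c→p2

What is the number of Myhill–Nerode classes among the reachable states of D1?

Reachable states from the start: {p1,p4,p6,p7,p8}. Unreachable: {p2,p3,p5} — drop them.
Initial partition by acceptance: {p1,p6,p7,p8} | {p4}.
Refine {p1,p6,p7,p8} on symbol b: members go to different blocks, giving {p6,p7,p8} and {p1}.
Refine {p6,p7,p8} on symbol c: members go to different blocks, giving {p6,p8} and {p7}.
Stable partition: {p6,p8} | {p4} | {p1} | {p7} — 4 equivalence classes.

4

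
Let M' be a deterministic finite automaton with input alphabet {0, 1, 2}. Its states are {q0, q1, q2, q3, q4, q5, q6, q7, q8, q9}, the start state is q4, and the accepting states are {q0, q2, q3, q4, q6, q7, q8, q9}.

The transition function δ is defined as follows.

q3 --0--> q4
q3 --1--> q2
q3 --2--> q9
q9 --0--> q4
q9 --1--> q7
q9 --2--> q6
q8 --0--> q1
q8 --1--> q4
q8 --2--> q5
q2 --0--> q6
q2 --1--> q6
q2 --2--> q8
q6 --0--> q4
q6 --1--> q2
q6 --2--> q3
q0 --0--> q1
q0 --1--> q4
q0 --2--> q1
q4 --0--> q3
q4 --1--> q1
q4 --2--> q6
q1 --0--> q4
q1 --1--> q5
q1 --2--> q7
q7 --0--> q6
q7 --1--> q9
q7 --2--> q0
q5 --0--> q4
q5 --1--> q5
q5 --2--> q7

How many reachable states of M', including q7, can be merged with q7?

2

All states are reachable from the start state.
Start with accepting vs non-accepting: {q0,q2,q3,q4,q6,q7,q8,q9} | {q1,q5}.
On input 0, block {q0,q2,q3,q4,q6,q7,q8,q9} splits into {q2,q3,q4,q6,q7,q9} and {q0,q8}.
Split {q2,q3,q4,q6,q7,q9} by δ(·,1) → {q2,q3,q6,q7,q9} and {q4}.
Refine {q2,q3,q6,q7,q9} on symbol 0: members go to different blocks, giving {q3,q6,q9} and {q2,q7}.
The partition is now stable with 5 blocks: {q3,q6,q9} | {q1,q5} | {q0,q8} | {q4} | {q2,q7}.
The equivalence class containing q7 is {q2,q7}, of size 2.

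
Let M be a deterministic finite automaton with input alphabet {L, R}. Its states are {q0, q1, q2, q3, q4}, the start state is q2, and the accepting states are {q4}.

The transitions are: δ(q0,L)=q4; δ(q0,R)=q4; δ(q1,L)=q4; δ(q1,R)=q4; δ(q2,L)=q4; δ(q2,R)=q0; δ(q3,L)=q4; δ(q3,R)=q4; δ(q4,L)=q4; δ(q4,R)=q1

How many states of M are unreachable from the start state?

1

Starting at q2 and following transitions, the reachable set is {q0, q1, q2, q4}. That leaves q3 unreachable — 1 in total.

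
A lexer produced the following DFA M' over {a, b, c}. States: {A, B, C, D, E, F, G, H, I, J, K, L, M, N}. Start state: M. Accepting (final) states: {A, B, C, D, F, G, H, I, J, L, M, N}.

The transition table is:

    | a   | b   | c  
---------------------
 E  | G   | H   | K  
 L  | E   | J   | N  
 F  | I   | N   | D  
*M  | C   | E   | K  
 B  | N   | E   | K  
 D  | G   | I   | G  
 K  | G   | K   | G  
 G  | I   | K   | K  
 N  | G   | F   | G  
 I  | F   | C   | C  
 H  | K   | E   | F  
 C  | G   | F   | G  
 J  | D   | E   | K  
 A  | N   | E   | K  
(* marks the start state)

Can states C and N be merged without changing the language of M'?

Reachable states from the start: {C,D,E,F,G,H,I,K,M,N}. Unreachable: {A,B,J,L} — drop them.
Initial partition by acceptance: {C,D,F,G,H,I,M,N} | {E,K}.
Split {C,D,F,G,H,I,M,N} by δ(·,a) → {C,D,F,G,I,M,N} and {H}.
Refine {C,D,F,G,I,M,N} on symbol b: members go to different blocks, giving {C,D,F,I,N} and {G,M}.
Split {C,D,F,I,N} by δ(·,a) → {C,D,N} and {F,I}.
Split {E,K} by δ(·,b) → {E} and {K}.
On input a, block {G,M} splits into {G} and {M}.
The partition is now stable with 7 blocks: {C,D,N} | {E} | {H} | {G} | {F,I} | {K} | {M}.
C and N lie in the same block of the stable partition, so they are equivalent — no string distinguishes them.

Yes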